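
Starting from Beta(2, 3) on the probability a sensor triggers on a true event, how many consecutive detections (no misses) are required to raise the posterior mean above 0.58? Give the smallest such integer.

After k detections and 0 misses the posterior is Beta(2+k, 3), with mean (2+k)/(2+3+k).
Set (2+k)/(5+k) > 0.58 and solve: k > (0.58·5 − 2)/(1 − 0.58) = 2.143.
The smallest integer exceeding 2.143 is 3.

k = 3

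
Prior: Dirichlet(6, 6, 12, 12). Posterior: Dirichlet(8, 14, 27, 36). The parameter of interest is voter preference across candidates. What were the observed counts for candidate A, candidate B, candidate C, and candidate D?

For a Dirichlet(α) prior with multinomial counts c, the posterior is Dirichlet(α + c) componentwise.
Counts are posterior − prior componentwise: 8−6=2, 14−6=8, 27−12=15, 36−12=24.

counts (2, 8, 15, 24)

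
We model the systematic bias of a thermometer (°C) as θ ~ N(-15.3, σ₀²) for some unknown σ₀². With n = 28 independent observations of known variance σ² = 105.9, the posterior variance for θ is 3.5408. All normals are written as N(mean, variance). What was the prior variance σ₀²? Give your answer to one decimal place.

Posterior precision equals prior precision plus data precision: 1/σ_n² = 1/σ₀² + n/σ².
So 1/σ₀² = 1/3.5408 − 28/105.9 = 0.282422 − 0.264400 = 0.018022.
Hence σ₀² = 1/0.018022 ≈ 55.5.

σ₀² = 55.5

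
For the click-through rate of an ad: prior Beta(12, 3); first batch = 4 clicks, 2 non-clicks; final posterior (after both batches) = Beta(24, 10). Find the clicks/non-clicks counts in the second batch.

8 clicks and 5 non-clicks

Sequential conjugate updates are equivalent to a single update on the pooled data, so total successes = posterior α − prior α and total failures = posterior β − prior β.
Total across both batches: 24−12=12 clicks, 10−3=7 non-clicks.
Subtract the first batch: 12−4=8 clicks and 7−2=5 non-clicks.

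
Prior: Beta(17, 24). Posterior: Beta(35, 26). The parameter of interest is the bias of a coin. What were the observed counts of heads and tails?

Beta is conjugate to the binomial likelihood: posterior = Beta(a+s, b+f).
Match parameters: s=35−17=18, f=26−24=2.

18 heads and 2 tails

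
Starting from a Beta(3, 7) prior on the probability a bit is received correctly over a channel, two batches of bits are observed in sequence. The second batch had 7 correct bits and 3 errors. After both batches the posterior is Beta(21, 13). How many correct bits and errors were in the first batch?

11 correct bits and 3 errors

Sequential conjugate updates are equivalent to a single update on the pooled data, so total successes = posterior α − prior α and total failures = posterior β − prior β.
Total across both batches: 21−3=18 correct bits, 13−7=6 errors.
Subtract the second batch: 18−7=11 correct bits and 6−3=3 errors.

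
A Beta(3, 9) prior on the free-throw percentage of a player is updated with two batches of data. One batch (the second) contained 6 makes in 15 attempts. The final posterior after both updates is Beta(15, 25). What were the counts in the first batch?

6 makes and 7 misses

Sequential conjugate updates are equivalent to a single update on the pooled data, so total successes = posterior α − prior α and total failures = posterior β − prior β.
Total across both batches: 15−3=12 makes, 25−9=16 misses.
Subtract the second batch: 12−6=6 makes and 16−9=7 misses.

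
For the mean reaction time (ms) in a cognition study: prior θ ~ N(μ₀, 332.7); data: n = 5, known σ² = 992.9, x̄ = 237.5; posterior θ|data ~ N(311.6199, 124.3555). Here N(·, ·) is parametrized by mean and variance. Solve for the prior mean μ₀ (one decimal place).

With known observation variance, the Normal–Normal posterior has precision τ_n = τ₀ + n/σ² and mean μ_n = (τ₀μ₀ + (n/σ²)x̄)/τ_n.
Here τ₀ = 1/332.7 = 0.003006 and τ_data = 5/992.9 = 0.005036, so τ_n = 0.008042.
Rearranging for μ₀: μ₀ = (μ_n·τ_n − τ_data·x̄)/τ₀ = (311.6199·0.008042 − 0.005036·237.5) / 0.003006 = 1.309997/0.003006 ≈ 435.8.

μ₀ = 435.8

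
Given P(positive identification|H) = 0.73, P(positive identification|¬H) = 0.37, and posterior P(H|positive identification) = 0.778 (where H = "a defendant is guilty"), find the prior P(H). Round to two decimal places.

P(H) = 0.64

In odds form, posterior odds = prior odds × likelihood ratio, so prior odds = posterior odds ÷ LR.
Posterior odds = 0.778/(1−0.778) = 3.5045. LR = 0.73/0.37 = 1.9730.
Prior odds = 3.5045/1.9730 = 1.7762, so P(H) = 1.7762/(1+1.7762) ≈ 0.64.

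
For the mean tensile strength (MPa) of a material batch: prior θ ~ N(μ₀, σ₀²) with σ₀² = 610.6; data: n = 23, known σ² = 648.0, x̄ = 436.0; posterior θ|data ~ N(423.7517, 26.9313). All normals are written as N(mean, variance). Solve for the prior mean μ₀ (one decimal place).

μ₀ = 158.3

The posterior mean is a precision-weighted average: μ_n = (τ₀μ₀ + τ_data·x̄)/(τ₀+τ_data), with τ₀=1/σ₀² and τ_data=n/σ².
Here τ₀ = 1/610.6 = 0.001638 and τ_data = 23/648.0 = 0.035494, so τ_n = 0.037132.
Rearranging for μ₀: μ₀ = (μ_n·τ_n − τ_data·x̄)/τ₀ = (423.7517·0.037132 − 0.035494·436.0) / 0.001638 = 0.259364/0.001638 ≈ 158.3.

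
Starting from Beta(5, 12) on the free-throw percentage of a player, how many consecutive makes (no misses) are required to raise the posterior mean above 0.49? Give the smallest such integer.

After k makes and 0 misses the posterior is Beta(5+k, 12), with mean (5+k)/(5+12+k).
Set (5+k)/(17+k) > 0.49 and solve: k > (0.49·17 − 5)/(1 − 0.49) = 6.529.
The smallest integer exceeding 6.529 is 7.

k = 7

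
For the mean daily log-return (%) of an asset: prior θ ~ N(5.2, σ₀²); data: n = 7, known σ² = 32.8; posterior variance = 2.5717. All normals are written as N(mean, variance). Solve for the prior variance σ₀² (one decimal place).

For the Normal–Normal model with known σ², precisions add: τ_n = τ₀ + n/σ².
So 1/σ₀² = 1/2.5717 − 7/32.8 = 0.388848 − 0.213415 = 0.175433.
Hence σ₀² = 1/0.175433 ≈ 5.7.

σ₀² = 5.7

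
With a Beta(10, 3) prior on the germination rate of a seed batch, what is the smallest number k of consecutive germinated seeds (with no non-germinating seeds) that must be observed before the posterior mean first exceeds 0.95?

k = 48

After k germinated seeds and 0 non-germinating seeds the posterior is Beta(10+k, 3), with mean (10+k)/(10+3+k).
Set (10+k)/(13+k) > 0.95 and solve: k > (0.95·13 − 10)/(1 − 0.95) = 47.000.
The smallest integer exceeding 47.000 is 48, and checking k=48: (58)/(61) = 0.9508 > 0.95.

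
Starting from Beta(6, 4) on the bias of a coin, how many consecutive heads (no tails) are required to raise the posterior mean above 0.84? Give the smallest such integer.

After k heads and 0 tails the posterior is Beta(6+k, 4), with mean (6+k)/(6+4+k).
Set (6+k)/(10+k) > 0.84 and solve: k > (0.84·10 − 6)/(1 − 0.84) = 15.000.
The smallest integer exceeding 15.000 is 16, and checking k=16: (22)/(26) = 0.8462 > 0.84.

k = 16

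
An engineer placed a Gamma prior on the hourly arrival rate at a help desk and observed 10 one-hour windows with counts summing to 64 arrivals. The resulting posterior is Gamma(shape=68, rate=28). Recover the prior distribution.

Gamma(shape=4, rate=18)

Gamma–Poisson conjugacy: posterior shape = α + Σxᵢ, posterior rate = β + n.
So α = 68 − 64 = 4 and β = 28 − 10 = 18.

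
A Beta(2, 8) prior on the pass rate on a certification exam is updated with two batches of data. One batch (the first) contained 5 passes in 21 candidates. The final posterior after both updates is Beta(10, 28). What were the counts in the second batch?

Sequential conjugate updates are equivalent to a single update on the pooled data, so total successes = posterior α − prior α and total failures = posterior β − prior β.
Total across both batches: 10−2=8 passes, 28−8=20 failures.
Subtract the first batch: 8−5=3 passes and 20−16=4 failures.

3 passes and 4 failures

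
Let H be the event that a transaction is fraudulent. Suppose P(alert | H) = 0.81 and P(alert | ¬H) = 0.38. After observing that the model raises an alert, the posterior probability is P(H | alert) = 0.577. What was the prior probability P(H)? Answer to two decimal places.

Bayes' rule in odds form gives O(H|E) = O(H)·[P(E|H)/P(E|¬H)], hence O(H) = O(H|E)/LR.
Posterior odds = 0.577/(1−0.577) = 1.3641. LR = 0.81/0.38 = 2.1316.
Prior odds = 1.3641/2.1316 = 0.6399, so P(H) = 0.6399/(1+0.6399) ≈ 0.39.

P(H) = 0.39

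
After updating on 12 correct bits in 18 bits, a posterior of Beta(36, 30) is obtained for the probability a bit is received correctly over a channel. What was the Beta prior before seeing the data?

A Beta(a, b) prior with s successes and f failures in binomial data gives a Beta(a+s, b+f) posterior.
So a = 36 − 12 = 24 and b = 30 − 6 = 24.

Beta(24, 24)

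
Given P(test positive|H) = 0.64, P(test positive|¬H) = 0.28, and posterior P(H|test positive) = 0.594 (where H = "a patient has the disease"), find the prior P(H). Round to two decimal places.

P(H) = 0.39

In odds form, posterior odds = prior odds × likelihood ratio, so prior odds = posterior odds ÷ LR.
Posterior odds = 0.594/(1−0.594) = 1.4631. LR = 0.64/0.28 = 2.2857.
Prior odds = 1.4631/2.2857 = 0.6401, so P(H) = 0.6401/(1+0.6401) ≈ 0.39.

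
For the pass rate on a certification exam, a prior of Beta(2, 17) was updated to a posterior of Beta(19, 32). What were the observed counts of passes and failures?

Beta is conjugate to the binomial likelihood: posterior = Beta(a+s, b+f).
So s = 19 − 2 = 17 and f = 32 − 17 = 15.

17 passes and 15 failures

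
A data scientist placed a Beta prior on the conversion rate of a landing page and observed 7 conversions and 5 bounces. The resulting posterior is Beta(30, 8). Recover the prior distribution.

Under Beta–binomial conjugacy the posterior parameters are (a+s, b+f).
Subtract the data counts: 30−7=23, 8−5=3.

Beta(23, 3)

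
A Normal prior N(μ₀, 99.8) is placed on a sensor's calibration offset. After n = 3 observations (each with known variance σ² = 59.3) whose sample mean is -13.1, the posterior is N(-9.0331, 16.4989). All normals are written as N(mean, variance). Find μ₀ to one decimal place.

The posterior mean is a precision-weighted average: μ_n = (τ₀μ₀ + τ_data·x̄)/(τ₀+τ_data), with τ₀=1/σ₀² and τ_data=n/σ².
Here τ₀ = 1/99.8 = 0.010020 and τ_data = 3/59.3 = 0.050590, so τ_n = 0.060610.
Rearranging for μ₀: μ₀ = (μ_n·τ_n − τ_data·x̄)/τ₀ = (-9.0331·0.060610 − 0.050590·-13.1) / 0.010020 = 0.115233/0.010020 ≈ 11.5.

μ₀ = 11.5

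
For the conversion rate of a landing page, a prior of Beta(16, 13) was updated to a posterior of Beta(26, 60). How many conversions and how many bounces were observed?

10 conversions and 47 bounces

Beta is conjugate to the binomial likelihood: posterior = Beta(a+s, b+f).
So s = 26 − 16 = 10 and f = 60 − 13 = 47.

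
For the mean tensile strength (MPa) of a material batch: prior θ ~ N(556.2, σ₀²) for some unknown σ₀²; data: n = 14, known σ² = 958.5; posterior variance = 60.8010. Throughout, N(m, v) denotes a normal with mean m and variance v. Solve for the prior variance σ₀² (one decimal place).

For the Normal–Normal model with known σ², precisions add: τ_n = τ₀ + n/σ².
So 1/σ₀² = 1/60.8010 − 14/958.5 = 0.016447 − 0.014606 = 0.001841.
Hence σ₀² = 1/0.001841 ≈ 543.2.

σ₀² = 543.2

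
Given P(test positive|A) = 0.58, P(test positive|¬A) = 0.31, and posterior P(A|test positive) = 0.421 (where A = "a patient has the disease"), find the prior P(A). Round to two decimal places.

In odds form, posterior odds = prior odds × likelihood ratio, so prior odds = posterior odds ÷ LR.
Posterior odds = 0.421/(1−0.421) = 0.7271. LR = 0.58/0.31 = 1.8710.
Prior odds = 0.7271/1.8710 = 0.3886, so P(A) = 0.3886/(1+0.3886) ≈ 0.28.

P(A) = 0.28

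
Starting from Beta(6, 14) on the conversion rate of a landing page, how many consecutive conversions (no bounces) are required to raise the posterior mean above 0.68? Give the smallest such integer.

After k conversions and 0 bounces the posterior is Beta(6+k, 14), with mean (6+k)/(6+14+k).
Set (6+k)/(20+k) > 0.68 and solve: k > (0.68·20 − 6)/(1 − 0.68) = 23.750.
The smallest integer exceeding 23.750 is 24, and checking k=24: (30)/(44) = 0.6818 > 0.68.

k = 24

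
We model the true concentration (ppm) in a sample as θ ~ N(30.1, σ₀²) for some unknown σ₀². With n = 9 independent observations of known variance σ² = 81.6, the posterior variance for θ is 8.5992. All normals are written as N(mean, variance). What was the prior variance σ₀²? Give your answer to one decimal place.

For the Normal–Normal model with known σ², precisions add: τ_n = τ₀ + n/σ².
So 1/σ₀² = 1/8.5992 − 9/81.6 = 0.116290 − 0.110294 = 0.005996.
Hence σ₀² = 1/0.005996 ≈ 166.8.

σ₀² = 166.8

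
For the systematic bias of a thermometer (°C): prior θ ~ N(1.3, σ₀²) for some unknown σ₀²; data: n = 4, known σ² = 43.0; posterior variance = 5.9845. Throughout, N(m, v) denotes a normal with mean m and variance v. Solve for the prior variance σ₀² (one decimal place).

σ₀² = 13.5

Posterior precision equals prior precision plus data precision: 1/σ_n² = 1/σ₀² + n/σ².
So 1/σ₀² = 1/5.9845 − 4/43.0 = 0.167098 − 0.093023 = 0.074075.
Hence σ₀² = 1/0.074075 ≈ 13.5.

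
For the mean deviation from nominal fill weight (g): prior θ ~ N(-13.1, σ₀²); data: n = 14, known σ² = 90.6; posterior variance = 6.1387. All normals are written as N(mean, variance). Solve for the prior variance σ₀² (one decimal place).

For the Normal–Normal model with known σ², precisions add: τ_n = τ₀ + n/σ².
So 1/σ₀² = 1/6.1387 − 14/90.6 = 0.162901 − 0.154525 = 0.008376.
Hence σ₀² = 1/0.008376 ≈ 119.4.

σ₀² = 119.4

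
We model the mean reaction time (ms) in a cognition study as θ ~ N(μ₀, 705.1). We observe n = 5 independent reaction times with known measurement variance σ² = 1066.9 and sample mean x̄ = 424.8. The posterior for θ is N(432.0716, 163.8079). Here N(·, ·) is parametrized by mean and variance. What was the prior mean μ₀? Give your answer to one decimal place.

μ₀ = 456.1

With known observation variance, the Normal–Normal posterior has precision τ_n = τ₀ + n/σ² and mean μ_n = (τ₀μ₀ + (n/σ²)x̄)/τ_n.
Here τ₀ = 1/705.1 = 0.001418 and τ_data = 5/1066.9 = 0.004686, so τ_n = 0.006104.
Rearranging for μ₀: μ₀ = (μ_n·τ_n − τ_data·x̄)/τ₀ = (432.0716·0.006104 − 0.004686·424.8) / 0.001418 = 0.646752/0.001418 ≈ 456.1.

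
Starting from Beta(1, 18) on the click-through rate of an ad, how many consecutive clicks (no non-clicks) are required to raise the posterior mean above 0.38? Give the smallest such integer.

After k clicks and 0 non-clicks the posterior is Beta(1+k, 18), with mean (1+k)/(1+18+k).
Set (1+k)/(19+k) > 0.38 and solve: k > (0.38·19 − 1)/(1 − 0.38) = 10.032.
The smallest integer exceeding 10.032 is 11.

k = 11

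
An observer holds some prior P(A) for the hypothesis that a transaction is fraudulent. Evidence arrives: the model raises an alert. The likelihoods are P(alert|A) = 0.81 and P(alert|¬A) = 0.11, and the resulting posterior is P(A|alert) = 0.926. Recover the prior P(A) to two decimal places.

Bayes' rule in odds form gives O(A|E) = O(A)·[P(E|A)/P(E|¬A)], hence O(A) = O(A|E)/LR.
Posterior odds = 0.926/(1−0.926) = 12.5135. LR = 0.81/0.11 = 7.3636.
Prior odds = 12.5135/7.3636 = 1.6994, so P(A) = 1.6994/(1+1.6994) ≈ 0.63.

P(A) = 0.63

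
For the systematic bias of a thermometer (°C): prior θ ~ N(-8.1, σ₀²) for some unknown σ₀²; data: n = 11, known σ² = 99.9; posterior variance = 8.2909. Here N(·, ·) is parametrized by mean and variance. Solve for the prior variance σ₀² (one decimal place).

σ₀² = 95.2

For the Normal–Normal model with known σ², precisions add: τ_n = τ₀ + n/σ².
So 1/σ₀² = 1/8.2909 − 11/99.9 = 0.120614 − 0.110110 = 0.010504.
Hence σ₀² = 1/0.010504 ≈ 95.2.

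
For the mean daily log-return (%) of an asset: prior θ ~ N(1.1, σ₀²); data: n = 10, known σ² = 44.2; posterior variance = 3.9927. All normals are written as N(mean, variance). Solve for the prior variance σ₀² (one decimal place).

For the Normal–Normal model with known σ², precisions add: τ_n = τ₀ + n/σ².
So 1/σ₀² = 1/3.9927 − 10/44.2 = 0.250457 − 0.226244 = 0.024213.
Hence σ₀² = 1/0.024213 ≈ 41.3.

σ₀² = 41.3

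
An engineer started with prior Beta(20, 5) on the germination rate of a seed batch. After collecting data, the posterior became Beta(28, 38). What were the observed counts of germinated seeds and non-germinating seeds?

8 germinated seeds and 33 non-germinating seeds

Beta is conjugate to the binomial likelihood: posterior = Beta(a+s, b+f).
So s = 28 − 20 = 8 and f = 38 − 5 = 33.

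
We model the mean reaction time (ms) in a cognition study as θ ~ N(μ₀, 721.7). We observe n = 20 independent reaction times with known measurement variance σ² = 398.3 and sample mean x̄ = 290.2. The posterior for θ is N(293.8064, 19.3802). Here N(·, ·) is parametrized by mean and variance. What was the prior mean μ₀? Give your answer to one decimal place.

μ₀ = 424.5

The posterior mean is a precision-weighted average: μ_n = (τ₀μ₀ + τ_data·x̄)/(τ₀+τ_data), with τ₀=1/σ₀² and τ_data=n/σ².
Here τ₀ = 1/721.7 = 0.001386 and τ_data = 20/398.3 = 0.050213, so τ_n = 0.051599.
Rearranging for μ₀: μ₀ = (μ_n·τ_n − τ_data·x̄)/τ₀ = (293.8064·0.051599 − 0.050213·290.2) / 0.001386 = 0.588304/0.001386 ≈ 424.5.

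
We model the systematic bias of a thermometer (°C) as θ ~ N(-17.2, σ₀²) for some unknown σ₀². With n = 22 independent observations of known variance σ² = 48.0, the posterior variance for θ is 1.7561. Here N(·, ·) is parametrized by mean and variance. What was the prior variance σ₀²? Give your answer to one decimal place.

For the Normal–Normal model with known σ², precisions add: τ_n = τ₀ + n/σ².
So 1/σ₀² = 1/1.7561 − 22/48.0 = 0.569444 − 0.458333 = 0.111111.
Hence σ₀² = 1/0.111111 ≈ 9.0.

σ₀² = 9.0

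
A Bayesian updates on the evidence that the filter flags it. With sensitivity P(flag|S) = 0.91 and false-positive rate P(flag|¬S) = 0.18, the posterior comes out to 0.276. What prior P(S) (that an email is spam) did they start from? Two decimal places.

Bayes' rule in odds form gives O(S|E) = O(S)·[P(E|S)/P(E|¬S)], hence O(S) = O(S|E)/LR.
Posterior odds = 0.276/(1−0.276) = 0.3812. LR = 0.91/0.18 = 5.0556.
Prior odds = 0.3812/5.0556 = 0.0754, so P(S) = 0.0754/(1+0.0754) ≈ 0.07.

P(S) = 0.07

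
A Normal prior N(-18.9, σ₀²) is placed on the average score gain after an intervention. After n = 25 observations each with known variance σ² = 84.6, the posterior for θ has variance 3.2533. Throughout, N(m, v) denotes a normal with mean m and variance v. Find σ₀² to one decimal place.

σ₀² = 84.2

For the Normal–Normal model with known σ², precisions add: τ_n = τ₀ + n/σ².
So 1/σ₀² = 1/3.2533 − 25/84.6 = 0.307380 − 0.295508 = 0.011872.
Hence σ₀² = 1/0.011872 ≈ 84.2.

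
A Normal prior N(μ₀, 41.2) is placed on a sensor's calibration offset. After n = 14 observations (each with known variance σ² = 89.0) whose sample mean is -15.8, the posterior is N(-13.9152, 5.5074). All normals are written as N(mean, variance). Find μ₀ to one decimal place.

The posterior mean is a precision-weighted average: μ_n = (τ₀μ₀ + τ_data·x̄)/(τ₀+τ_data), with τ₀=1/σ₀² and τ_data=n/σ².
Here τ₀ = 1/41.2 = 0.024272 and τ_data = 14/89.0 = 0.157303, so τ_n = 0.181575.
Rearranging for μ₀: μ₀ = (μ_n·τ_n − τ_data·x̄)/τ₀ = (-13.9152·0.181575 − 0.157303·-15.8) / 0.024272 = -0.041265/0.024272 ≈ -1.7.

μ₀ = -1.7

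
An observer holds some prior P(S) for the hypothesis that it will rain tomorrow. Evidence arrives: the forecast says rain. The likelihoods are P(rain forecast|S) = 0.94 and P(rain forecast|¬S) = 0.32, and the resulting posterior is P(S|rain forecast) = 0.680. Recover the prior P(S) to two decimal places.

P(S) = 0.42

Bayes' rule in odds form gives O(S|E) = O(S)·[P(E|S)/P(E|¬S)], hence O(S) = O(S|E)/LR.
Posterior odds = 0.680/(1−0.680) = 2.1250. LR = 0.94/0.32 = 2.9375.
Prior odds = 2.1250/2.9375 = 0.7234, so P(S) = 0.7234/(1+0.7234) ≈ 0.42.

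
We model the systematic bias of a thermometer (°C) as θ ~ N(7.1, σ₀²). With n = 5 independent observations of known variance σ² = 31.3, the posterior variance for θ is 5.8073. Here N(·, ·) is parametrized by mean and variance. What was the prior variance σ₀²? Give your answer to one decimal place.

For the Normal–Normal model with known σ², precisions add: τ_n = τ₀ + n/σ².
So 1/σ₀² = 1/5.8073 − 5/31.3 = 0.172197 − 0.159744 = 0.012453.
Hence σ₀² = 1/0.012453 ≈ 80.3.

σ₀² = 80.3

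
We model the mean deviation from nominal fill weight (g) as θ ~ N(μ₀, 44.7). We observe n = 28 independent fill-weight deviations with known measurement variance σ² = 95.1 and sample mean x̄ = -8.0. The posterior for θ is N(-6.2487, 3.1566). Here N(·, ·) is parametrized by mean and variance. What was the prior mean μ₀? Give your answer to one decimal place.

μ₀ = 16.8

With known observation variance, the Normal–Normal posterior has precision τ_n = τ₀ + n/σ² and mean μ_n = (τ₀μ₀ + (n/σ²)x̄)/τ_n.
Here τ₀ = 1/44.7 = 0.022371 and τ_data = 28/95.1 = 0.294427, so τ_n = 0.316798.
Rearranging for μ₀: μ₀ = (μ_n·τ_n − τ_data·x̄)/τ₀ = (-6.2487·0.316798 − 0.294427·-8.0) / 0.022371 = 0.375840/0.022371 ≈ 16.8.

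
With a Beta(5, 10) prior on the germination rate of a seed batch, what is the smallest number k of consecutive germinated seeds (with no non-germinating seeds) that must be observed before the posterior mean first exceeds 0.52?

k = 6

After k germinated seeds and 0 non-germinating seeds the posterior is Beta(5+k, 10), with mean (5+k)/(5+10+k).
Set (5+k)/(15+k) > 0.52 and solve: k > (0.52·15 − 5)/(1 − 0.52) = 5.833.
The smallest integer exceeding 5.833 is 6.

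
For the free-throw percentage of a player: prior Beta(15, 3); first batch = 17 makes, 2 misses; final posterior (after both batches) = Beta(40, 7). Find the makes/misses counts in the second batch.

Because Beta–binomial updating is additive in the counts, the combined data contributed (α_post−α_prior, β_post−β_prior) successes and failures.
Total across both batches: 40−15=25 makes, 7−3=4 misses.
Subtract the first batch: 25−17=8 makes and 4−2=2 misses.

8 makes and 2 misses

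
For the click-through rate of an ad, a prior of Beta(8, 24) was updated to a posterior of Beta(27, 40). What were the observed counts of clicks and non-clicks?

19 clicks and 16 non-clicks

A Beta(a, b) prior with s successes and f failures in binomial data gives a Beta(a+s, b+f) posterior.
So s = 27 − 8 = 19 and f = 40 − 24 = 16.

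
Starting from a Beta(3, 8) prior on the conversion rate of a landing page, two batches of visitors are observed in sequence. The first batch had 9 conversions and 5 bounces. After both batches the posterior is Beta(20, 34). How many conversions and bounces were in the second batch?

Sequential conjugate updates are equivalent to a single update on the pooled data, so total successes = posterior α − prior α and total failures = posterior β − prior β.
Total across both batches: 20−3=17 conversions, 34−8=26 bounces.
Subtract the first batch: 17−9=8 conversions and 26−5=21 bounces.

8 conversions and 21 bounces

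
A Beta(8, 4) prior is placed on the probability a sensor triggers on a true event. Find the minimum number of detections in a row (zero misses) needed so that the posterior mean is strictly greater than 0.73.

k = 3

After k detections and 0 misses the posterior is Beta(8+k, 4), with mean (8+k)/(8+4+k).
Set (8+k)/(12+k) > 0.73 and solve: k > (0.73·12 − 8)/(1 − 0.73) = 2.815.
The smallest integer exceeding 2.815 is 3, and checking k=3: (11)/(15) = 0.7333 > 0.73.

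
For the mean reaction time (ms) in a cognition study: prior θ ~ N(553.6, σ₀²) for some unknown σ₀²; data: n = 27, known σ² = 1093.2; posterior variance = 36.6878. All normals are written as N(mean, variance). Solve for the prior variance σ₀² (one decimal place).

σ₀² = 390.8

Posterior precision equals prior precision plus data precision: 1/σ_n² = 1/σ₀² + n/σ².
So 1/σ₀² = 1/36.6878 − 27/1093.2 = 0.027257 − 0.024698 = 0.002559.
Hence σ₀² = 1/0.002559 ≈ 390.8.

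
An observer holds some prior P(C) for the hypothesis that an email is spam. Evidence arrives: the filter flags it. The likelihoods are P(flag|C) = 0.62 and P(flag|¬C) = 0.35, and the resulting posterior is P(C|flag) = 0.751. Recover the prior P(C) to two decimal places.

In odds form, posterior odds = prior odds × likelihood ratio, so prior odds = posterior odds ÷ LR.
Posterior odds = 0.751/(1−0.751) = 3.0161. LR = 0.62/0.35 = 1.7714.
Prior odds = 3.0161/1.7714 = 1.7027, so P(C) = 1.7027/(1+1.7027) ≈ 0.63.

P(C) = 0.63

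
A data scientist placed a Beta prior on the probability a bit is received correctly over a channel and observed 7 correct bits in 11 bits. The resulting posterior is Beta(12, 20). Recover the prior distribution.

Beta(5, 16)

A Beta(α, β) prior with s successes and f failures in binomial data gives a Beta(α+s, β+f) posterior.
So α = 12 − 7 = 5 and β = 20 − 4 = 16.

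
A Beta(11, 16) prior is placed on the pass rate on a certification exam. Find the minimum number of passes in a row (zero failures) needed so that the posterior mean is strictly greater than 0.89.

k = 119

After k passes and 0 failures the posterior is Beta(11+k, 16), with mean (11+k)/(11+16+k).
Set (11+k)/(27+k) > 0.89 and solve: k > (0.89·27 − 11)/(1 − 0.89) = 118.455.
The smallest integer exceeding 118.455 is 119.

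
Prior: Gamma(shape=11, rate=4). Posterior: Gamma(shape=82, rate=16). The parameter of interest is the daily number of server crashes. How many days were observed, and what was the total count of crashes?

n = 12 days with total 71 crashes

Gamma–Poisson conjugacy: posterior shape = α + Σxᵢ, posterior rate = β + n.
Matching: Σxᵢ = 82 − 11 = 71 and n = 16 − 4 = 12.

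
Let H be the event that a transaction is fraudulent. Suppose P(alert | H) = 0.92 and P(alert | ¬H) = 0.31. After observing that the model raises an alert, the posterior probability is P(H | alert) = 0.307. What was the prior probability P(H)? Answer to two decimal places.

P(H) = 0.13

Bayes' rule in odds form gives O(H|E) = O(H)·[P(E|H)/P(E|¬H)], hence O(H) = O(H|E)/LR.
Posterior odds = 0.307/(1−0.307) = 0.4430. LR = 0.92/0.31 = 2.9677.
Prior odds = 0.4430/2.9677 = 0.1493, so P(H) = 0.1493/(1+0.1493) ≈ 0.13.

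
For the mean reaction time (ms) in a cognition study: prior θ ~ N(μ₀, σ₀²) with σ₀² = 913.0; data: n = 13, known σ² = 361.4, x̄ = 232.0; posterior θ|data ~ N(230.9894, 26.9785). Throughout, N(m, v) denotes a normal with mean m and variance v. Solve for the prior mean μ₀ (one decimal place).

μ₀ = 197.8

The posterior mean is a precision-weighted average: μ_n = (τ₀μ₀ + τ_data·x̄)/(τ₀+τ_data), with τ₀=1/σ₀² and τ_data=n/σ².
Here τ₀ = 1/913.0 = 0.001095 and τ_data = 13/361.4 = 0.035971, so τ_n = 0.037066.
Rearranging for μ₀: μ₀ = (μ_n·τ_n − τ_data·x̄)/τ₀ = (230.9894·0.037066 − 0.035971·232.0) / 0.001095 = 0.216581/0.001095 ≈ 197.8.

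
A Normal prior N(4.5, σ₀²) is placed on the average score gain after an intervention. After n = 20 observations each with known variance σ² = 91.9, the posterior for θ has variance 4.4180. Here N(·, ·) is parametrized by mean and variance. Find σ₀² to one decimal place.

Posterior precision equals prior precision plus data precision: 1/σ_n² = 1/σ₀² + n/σ².
So 1/σ₀² = 1/4.4180 − 20/91.9 = 0.226347 − 0.217628 = 0.008719.
Hence σ₀² = 1/0.008719 ≈ 114.7.

σ₀² = 114.7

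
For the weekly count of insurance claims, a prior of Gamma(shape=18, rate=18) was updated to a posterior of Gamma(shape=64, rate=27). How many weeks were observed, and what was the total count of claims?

n = 9 weeks with total 46 claims

A Gamma(α, β) prior (rate parametrization) on a Poisson rate with n observations summing to S gives posterior Gamma(α+S, β+n).
Matching: Σxᵢ = 64 − 18 = 46 and n = 27 − 18 = 9.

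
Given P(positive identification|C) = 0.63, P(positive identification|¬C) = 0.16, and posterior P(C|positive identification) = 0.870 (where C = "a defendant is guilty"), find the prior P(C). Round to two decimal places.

Bayes' rule in odds form gives O(C|E) = O(C)·[P(E|C)/P(E|¬C)], hence O(C) = O(C|E)/LR.
Posterior odds = 0.870/(1−0.870) = 6.6923. LR = 0.63/0.16 = 3.9375.
Prior odds = 6.6923/3.9375 = 1.6996, so P(C) = 1.6996/(1+1.6996) ≈ 0.63.

P(C) = 0.63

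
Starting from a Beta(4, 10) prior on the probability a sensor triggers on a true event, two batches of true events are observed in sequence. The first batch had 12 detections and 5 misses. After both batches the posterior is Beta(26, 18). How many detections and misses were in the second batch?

Because Beta–binomial updating is additive in the counts, the combined data contributed (α_post−α_prior, β_post−β_prior) successes and failures.
Total across both batches: 26−4=22 detections, 18−10=8 misses.
Subtract the first batch: 22−12=10 detections and 8−5=3 misses.

10 detections and 3 misses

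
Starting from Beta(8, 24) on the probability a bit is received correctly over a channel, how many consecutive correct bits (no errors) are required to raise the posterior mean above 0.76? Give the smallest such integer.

k = 69

After k correct bits and 0 errors the posterior is Beta(8+k, 24), with mean (8+k)/(8+24+k).
Set (8+k)/(32+k) > 0.76 and solve: k > (0.76·32 − 8)/(1 − 0.76) = 68.000.
The smallest integer exceeding 68.000 is 69.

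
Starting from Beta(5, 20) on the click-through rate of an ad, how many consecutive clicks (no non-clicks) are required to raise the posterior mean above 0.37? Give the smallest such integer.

After k clicks and 0 non-clicks the posterior is Beta(5+k, 20), with mean (5+k)/(5+20+k).
Set (5+k)/(25+k) > 0.37 and solve: k > (0.37·25 − 5)/(1 − 0.37) = 6.746.
The smallest integer exceeding 6.746 is 7, and checking k=7: (12)/(32) = 0.3750 > 0.37.

k = 7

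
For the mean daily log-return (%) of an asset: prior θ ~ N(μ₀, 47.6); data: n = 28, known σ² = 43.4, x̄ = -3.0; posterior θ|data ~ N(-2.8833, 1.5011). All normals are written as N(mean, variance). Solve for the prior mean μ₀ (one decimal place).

The posterior mean is a precision-weighted average: μ_n = (τ₀μ₀ + τ_data·x̄)/(τ₀+τ_data), with τ₀=1/σ₀² and τ_data=n/σ².
Here τ₀ = 1/47.6 = 0.021008 and τ_data = 28/43.4 = 0.645161, so τ_n = 0.666169.
Rearranging for μ₀: μ₀ = (μ_n·τ_n − τ_data·x̄)/τ₀ = (-2.8833·0.666169 − 0.645161·-3.0) / 0.021008 = 0.014718/0.021008 ≈ 0.7.

μ₀ = 0.7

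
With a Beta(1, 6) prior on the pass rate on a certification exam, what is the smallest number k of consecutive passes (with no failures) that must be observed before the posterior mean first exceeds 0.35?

k = 3

After k passes and 0 failures the posterior is Beta(1+k, 6), with mean (1+k)/(1+6+k).
Set (1+k)/(7+k) > 0.35 and solve: k > (0.35·7 − 1)/(1 − 0.35) = 2.231.
The smallest integer exceeding 2.231 is 3, and checking k=3: (4)/(10) = 0.4000 > 0.35.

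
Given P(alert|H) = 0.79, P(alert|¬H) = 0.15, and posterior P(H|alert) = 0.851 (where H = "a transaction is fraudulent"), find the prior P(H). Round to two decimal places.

P(H) = 0.52

Bayes' rule in odds form gives O(H|E) = O(H)·[P(E|H)/P(E|¬H)], hence O(H) = O(H|E)/LR.
Posterior odds = 0.851/(1−0.851) = 5.7114. LR = 0.79/0.15 = 5.2667.
Prior odds = 5.7114/5.2667 = 1.0844, so P(H) = 1.0844/(1+1.0844) ≈ 0.52.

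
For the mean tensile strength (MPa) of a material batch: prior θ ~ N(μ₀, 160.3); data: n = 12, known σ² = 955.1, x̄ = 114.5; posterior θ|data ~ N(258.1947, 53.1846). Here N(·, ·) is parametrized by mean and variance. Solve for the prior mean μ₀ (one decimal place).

μ₀ = 547.6

With known observation variance, the Normal–Normal posterior has precision τ_n = τ₀ + n/σ² and mean μ_n = (τ₀μ₀ + (n/σ²)x̄)/τ_n.
Here τ₀ = 1/160.3 = 0.006238 and τ_data = 12/955.1 = 0.012564, so τ_n = 0.018802.
Rearranging for μ₀: μ₀ = (μ_n·τ_n − τ_data·x̄)/τ₀ = (258.1947·0.018802 − 0.012564·114.5) / 0.006238 = 3.415999/0.006238 ≈ 547.6.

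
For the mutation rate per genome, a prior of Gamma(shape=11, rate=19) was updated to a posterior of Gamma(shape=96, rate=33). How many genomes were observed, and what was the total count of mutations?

n = 14 genomes with total 85 mutations

A Gamma(α, β) prior (rate parametrization) on a Poisson rate with n observations summing to S gives posterior Gamma(α+S, β+n).
Matching: Σxᵢ = 96 − 11 = 85 and n = 33 − 19 = 14.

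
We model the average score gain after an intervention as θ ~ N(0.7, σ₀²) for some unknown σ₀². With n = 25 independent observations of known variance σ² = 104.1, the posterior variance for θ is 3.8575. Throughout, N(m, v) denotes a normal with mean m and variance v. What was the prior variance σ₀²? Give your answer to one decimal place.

Posterior precision equals prior precision plus data precision: 1/σ_n² = 1/σ₀² + n/σ².
So 1/σ₀² = 1/3.8575 − 25/104.1 = 0.259235 − 0.240154 = 0.019081.
Hence σ₀² = 1/0.019081 ≈ 52.4.

σ₀² = 52.4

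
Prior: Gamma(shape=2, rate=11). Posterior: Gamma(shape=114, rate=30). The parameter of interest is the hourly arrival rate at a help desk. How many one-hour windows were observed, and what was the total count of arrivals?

A Gamma(α, β) prior (rate parametrization) on a Poisson rate with n observations summing to S gives posterior Gamma(α+S, β+n).
Matching: Σxᵢ = 114 − 2 = 112 and n = 30 − 11 = 19.

n = 19 one-hour windows with total 112 arrivals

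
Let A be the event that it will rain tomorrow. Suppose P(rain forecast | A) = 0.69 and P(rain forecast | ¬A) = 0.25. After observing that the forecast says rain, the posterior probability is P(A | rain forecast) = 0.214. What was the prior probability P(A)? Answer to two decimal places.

P(A) = 0.09

In odds form, posterior odds = prior odds × likelihood ratio, so prior odds = posterior odds ÷ LR.
Posterior odds = 0.214/(1−0.214) = 0.2723. LR = 0.69/0.25 = 2.7600.
Prior odds = 0.2723/2.7600 = 0.0987, so P(A) = 0.0987/(1+0.0987) ≈ 0.09.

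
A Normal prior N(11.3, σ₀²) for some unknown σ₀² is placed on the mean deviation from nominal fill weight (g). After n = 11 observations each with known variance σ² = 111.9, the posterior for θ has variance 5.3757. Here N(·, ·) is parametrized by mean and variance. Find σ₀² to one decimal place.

σ₀² = 11.4

Posterior precision equals prior precision plus data precision: 1/σ_n² = 1/σ₀² + n/σ².
So 1/σ₀² = 1/5.3757 − 11/111.9 = 0.186022 − 0.098302 = 0.087720.
Hence σ₀² = 1/0.087720 ≈ 11.4.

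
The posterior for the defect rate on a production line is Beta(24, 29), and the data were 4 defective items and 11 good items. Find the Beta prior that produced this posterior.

Beta is conjugate to the binomial likelihood: posterior = Beta(a+s, b+f).
So a = 24 − 4 = 20 and b = 29 − 11 = 18.

Beta(20, 18)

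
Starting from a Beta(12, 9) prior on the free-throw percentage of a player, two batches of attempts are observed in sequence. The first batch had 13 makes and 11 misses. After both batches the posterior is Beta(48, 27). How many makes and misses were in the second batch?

23 makes and 7 misses

Because Beta–binomial updating is additive in the counts, the combined data contributed (α_post−α_prior, β_post−β_prior) successes and failures.
Total across both batches: 48−12=36 makes, 27−9=18 misses.
Subtract the first batch: 36−13=23 makes and 18−11=7 misses.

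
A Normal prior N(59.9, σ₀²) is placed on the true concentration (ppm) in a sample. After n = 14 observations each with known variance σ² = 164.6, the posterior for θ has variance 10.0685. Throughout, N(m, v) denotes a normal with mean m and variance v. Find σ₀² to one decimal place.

σ₀² = 70.1

For the Normal–Normal model with known σ², precisions add: τ_n = τ₀ + n/σ².
So 1/σ₀² = 1/10.0685 − 14/164.6 = 0.099320 − 0.085055 = 0.014265.
Hence σ₀² = 1/0.014265 ≈ 70.1.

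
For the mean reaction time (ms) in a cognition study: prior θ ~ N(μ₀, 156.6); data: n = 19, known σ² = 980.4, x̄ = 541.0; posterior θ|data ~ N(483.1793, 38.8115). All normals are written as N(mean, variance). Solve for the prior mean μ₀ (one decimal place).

μ₀ = 307.7

With known observation variance, the Normal–Normal posterior has precision τ_n = τ₀ + n/σ² and mean μ_n = (τ₀μ₀ + (n/σ²)x̄)/τ_n.
Here τ₀ = 1/156.6 = 0.006386 and τ_data = 19/980.4 = 0.019380, so τ_n = 0.025766.
Rearranging for μ₀: μ₀ = (μ_n·τ_n − τ_data·x̄)/τ₀ = (483.1793·0.025766 − 0.019380·541.0) / 0.006386 = 1.965018/0.006386 ≈ 307.7.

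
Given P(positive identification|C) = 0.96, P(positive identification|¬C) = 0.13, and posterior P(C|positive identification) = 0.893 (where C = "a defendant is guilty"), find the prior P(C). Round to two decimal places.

Bayes' rule in odds form gives O(C|E) = O(C)·[P(E|C)/P(E|¬C)], hence O(C) = O(C|E)/LR.
Posterior odds = 0.893/(1−0.893) = 8.3458. LR = 0.96/0.13 = 7.3846.
Prior odds = 8.3458/7.3846 = 1.1302, so P(C) = 1.1302/(1+1.1302) ≈ 0.53.

P(C) = 0.53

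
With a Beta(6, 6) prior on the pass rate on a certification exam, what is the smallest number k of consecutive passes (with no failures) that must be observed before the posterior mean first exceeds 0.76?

k = 14

After k passes and 0 failures the posterior is Beta(6+k, 6), with mean (6+k)/(6+6+k).
Set (6+k)/(12+k) > 0.76 and solve: k > (0.76·12 − 6)/(1 − 0.76) = 13.000.
The smallest integer exceeding 13.000 is 14.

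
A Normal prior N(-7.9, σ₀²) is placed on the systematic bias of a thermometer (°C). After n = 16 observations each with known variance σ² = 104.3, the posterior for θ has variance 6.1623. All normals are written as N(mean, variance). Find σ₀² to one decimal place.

σ₀² = 112.7

Posterior precision equals prior precision plus data precision: 1/σ_n² = 1/σ₀² + n/σ².
So 1/σ₀² = 1/6.1623 − 16/104.3 = 0.162277 − 0.153404 = 0.008873.
Hence σ₀² = 1/0.008873 ≈ 112.7.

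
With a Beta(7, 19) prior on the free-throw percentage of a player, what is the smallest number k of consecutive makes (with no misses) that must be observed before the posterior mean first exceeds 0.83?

After k makes and 0 misses the posterior is Beta(7+k, 19), with mean (7+k)/(7+19+k).
Set (7+k)/(26+k) > 0.83 and solve: k > (0.83·26 − 7)/(1 − 0.83) = 85.765.
The smallest integer exceeding 85.765 is 86, and checking k=86: (93)/(112) = 0.8304 > 0.83.

k = 86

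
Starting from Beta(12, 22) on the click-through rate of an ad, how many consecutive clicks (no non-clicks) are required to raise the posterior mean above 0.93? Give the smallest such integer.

After k clicks and 0 non-clicks the posterior is Beta(12+k, 22), with mean (12+k)/(12+22+k).
Set (12+k)/(34+k) > 0.93 and solve: k > (0.93·34 − 12)/(1 − 0.93) = 280.286.
The smallest integer exceeding 280.286 is 281, and checking k=281: (293)/(315) = 0.9302 > 0.93.

k = 281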